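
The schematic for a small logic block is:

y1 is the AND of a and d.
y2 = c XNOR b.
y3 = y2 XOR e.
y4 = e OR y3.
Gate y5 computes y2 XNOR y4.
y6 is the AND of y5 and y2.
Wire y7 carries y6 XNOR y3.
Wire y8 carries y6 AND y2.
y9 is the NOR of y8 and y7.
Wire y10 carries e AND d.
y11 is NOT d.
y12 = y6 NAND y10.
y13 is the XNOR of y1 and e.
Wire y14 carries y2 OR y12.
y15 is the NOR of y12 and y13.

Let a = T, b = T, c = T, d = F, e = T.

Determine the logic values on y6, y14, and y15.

y6 = T, y14 = T, y15 = F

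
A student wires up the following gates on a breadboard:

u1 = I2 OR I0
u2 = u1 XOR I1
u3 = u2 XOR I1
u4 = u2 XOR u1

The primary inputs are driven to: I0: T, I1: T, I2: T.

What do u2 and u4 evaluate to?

u2 = F; u4 = T

u1 = I2 OR I0 = T OR T = T
u2 = u1 XOR I1 = T XOR T = F
u4 = u2 XOR u1 = F XOR T = T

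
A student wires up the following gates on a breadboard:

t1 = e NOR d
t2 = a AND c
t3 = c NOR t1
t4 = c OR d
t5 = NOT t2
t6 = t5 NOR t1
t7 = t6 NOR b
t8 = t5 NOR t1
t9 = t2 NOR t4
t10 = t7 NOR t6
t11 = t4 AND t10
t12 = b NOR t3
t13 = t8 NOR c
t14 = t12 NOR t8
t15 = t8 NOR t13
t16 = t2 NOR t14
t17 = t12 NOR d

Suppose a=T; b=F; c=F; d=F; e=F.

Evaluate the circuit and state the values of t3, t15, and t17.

t1 = e NOR d = F NOR F = T
t2 = a AND c = T AND F = F
t3 = c NOR t1 = F NOR T = F
t5 = NOT t2 = NOT F = T
t8 = t5 NOR t1 = T NOR T = F
t12 = b NOR t3 = F NOR F = T
t13 = t8 NOR c = F NOR F = T
t15 = t8 NOR t13 = F NOR T = F
t17 = t12 NOR d = T NOR F = F

t3 = F; t15 = F; t17 = F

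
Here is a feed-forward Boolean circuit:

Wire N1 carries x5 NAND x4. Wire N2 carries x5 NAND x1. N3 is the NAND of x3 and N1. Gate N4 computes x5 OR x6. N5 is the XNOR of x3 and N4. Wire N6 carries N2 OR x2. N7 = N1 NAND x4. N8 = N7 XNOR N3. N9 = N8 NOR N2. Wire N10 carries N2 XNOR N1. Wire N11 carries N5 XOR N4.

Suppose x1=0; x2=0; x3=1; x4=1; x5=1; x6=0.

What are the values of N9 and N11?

N9 = 0; N11 = 0

N1 = x5 NAND x4 = 1 NAND 1 = 0
N2 = x5 NAND x1 = 1 NAND 0 = 1
N3 = x3 NAND N1 = 1 NAND 0 = 1
N4 = x5 OR x6 = 1 OR 0 = 1
N5 = x3 XNOR N4 = 1 XNOR 1 = 1
N7 = N1 NAND x4 = 0 NAND 1 = 1
N8 = N7 XNOR N3 = 1 XNOR 1 = 1
N9 = N8 NOR N2 = 1 NOR 1 = 0
N11 = N5 XOR N4 = 1 XOR 1 = 0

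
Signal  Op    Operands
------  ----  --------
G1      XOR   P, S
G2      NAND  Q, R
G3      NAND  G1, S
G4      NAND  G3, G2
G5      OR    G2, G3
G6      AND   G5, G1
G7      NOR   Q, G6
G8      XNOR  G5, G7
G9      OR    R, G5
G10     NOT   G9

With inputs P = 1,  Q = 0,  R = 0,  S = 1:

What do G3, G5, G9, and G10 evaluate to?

G3 = 1  G5 = 1  G9 = 1  G10 = 0

G1 = P XOR S = 1 XOR 1 = 0
G2 = Q NAND R = 0 NAND 0 = 1
G3 = G1 NAND S = 0 NAND 1 = 1
G5 = G2 OR G3 = 1 OR 1 = 1
G9 = R OR G5 = 0 OR 1 = 1
G10 = NOT G9 = NOT 1 = 0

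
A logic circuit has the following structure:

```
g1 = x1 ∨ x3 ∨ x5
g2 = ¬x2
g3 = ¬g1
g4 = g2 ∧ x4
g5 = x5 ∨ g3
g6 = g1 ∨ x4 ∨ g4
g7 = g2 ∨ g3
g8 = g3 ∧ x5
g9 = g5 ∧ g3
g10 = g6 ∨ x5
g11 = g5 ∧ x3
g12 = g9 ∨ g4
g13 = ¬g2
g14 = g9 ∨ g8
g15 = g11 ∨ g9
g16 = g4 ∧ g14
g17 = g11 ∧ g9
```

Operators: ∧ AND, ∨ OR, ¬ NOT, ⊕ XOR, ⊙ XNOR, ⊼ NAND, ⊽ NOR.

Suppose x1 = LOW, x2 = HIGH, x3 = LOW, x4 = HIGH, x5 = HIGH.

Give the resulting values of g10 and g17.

g10 = HIGH, g17 = LOW

g1 = x1 OR x3 OR x5 = LOW OR LOW OR HIGH = HIGH
g2 = NOT x2 = NOT HIGH = LOW
g3 = NOT g1 = NOT HIGH = LOW
g4 = g2 AND x4 = LOW AND HIGH = LOW
g5 = x5 OR g3 = HIGH OR LOW = HIGH
g6 = g1 OR x4 OR g4 = HIGH OR HIGH OR LOW = HIGH
g9 = g5 AND g3 = HIGH AND LOW = LOW
g10 = g6 OR x5 = HIGH OR HIGH = HIGH
g11 = g5 AND x3 = HIGH AND LOW = LOW
g17 = g11 AND g9 = LOW AND LOW = LOW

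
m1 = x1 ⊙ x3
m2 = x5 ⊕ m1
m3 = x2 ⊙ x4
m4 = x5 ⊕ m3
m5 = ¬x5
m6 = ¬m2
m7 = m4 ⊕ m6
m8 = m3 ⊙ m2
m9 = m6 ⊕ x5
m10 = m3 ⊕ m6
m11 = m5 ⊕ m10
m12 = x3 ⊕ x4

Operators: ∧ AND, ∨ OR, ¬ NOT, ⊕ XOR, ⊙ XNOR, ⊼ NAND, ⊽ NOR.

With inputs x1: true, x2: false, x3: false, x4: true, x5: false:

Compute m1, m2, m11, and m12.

m1 = false, m2 = false, m11 = false, m12 = true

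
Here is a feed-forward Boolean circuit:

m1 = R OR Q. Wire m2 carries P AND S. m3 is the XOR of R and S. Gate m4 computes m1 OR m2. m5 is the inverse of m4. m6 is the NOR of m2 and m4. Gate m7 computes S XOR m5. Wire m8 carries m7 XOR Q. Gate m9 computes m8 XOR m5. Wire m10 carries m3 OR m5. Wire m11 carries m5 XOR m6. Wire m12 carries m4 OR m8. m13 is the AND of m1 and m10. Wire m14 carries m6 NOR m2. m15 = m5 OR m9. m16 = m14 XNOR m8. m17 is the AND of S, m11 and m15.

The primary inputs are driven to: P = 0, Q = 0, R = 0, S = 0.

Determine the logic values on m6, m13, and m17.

m6 = 1, m13 = 0, m17 = 0

m1 = R OR Q = 0 OR 0 = 0
m2 = P AND S = 0 AND 0 = 0
m3 = R XOR S = 0 XOR 0 = 0
m4 = m1 OR m2 = 0 OR 0 = 0
m5 = NOT m4 = NOT 0 = 1
m6 = m2 NOR m4 = 0 NOR 0 = 1
m7 = S XOR m5 = 0 XOR 1 = 1
m8 = m7 XOR Q = 1 XOR 0 = 1
m9 = m8 XOR m5 = 1 XOR 1 = 0
m10 = m3 OR m5 = 0 OR 1 = 1
m11 = m5 XOR m6 = 1 XOR 1 = 0
m13 = m1 AND m10 = 0 AND 1 = 0
m15 = m5 OR m9 = 1 OR 0 = 1
m17 = S AND m11 AND m15 = 0 AND 0 AND 1 = 0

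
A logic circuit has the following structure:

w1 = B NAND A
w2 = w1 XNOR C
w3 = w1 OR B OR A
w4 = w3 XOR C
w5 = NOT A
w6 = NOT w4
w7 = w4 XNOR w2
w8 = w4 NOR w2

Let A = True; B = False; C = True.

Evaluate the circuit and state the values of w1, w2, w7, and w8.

w1 = True, w2 = True, w7 = False, w8 = False

w1 = B NAND A = False NAND True = True
w2 = w1 XNOR C = True XNOR True = True
w3 = w1 OR B OR A = True OR False OR True = True
w4 = w3 XOR C = True XOR True = False
w7 = w4 XNOR w2 = False XNOR True = False
w8 = w4 NOR w2 = False NOR True = False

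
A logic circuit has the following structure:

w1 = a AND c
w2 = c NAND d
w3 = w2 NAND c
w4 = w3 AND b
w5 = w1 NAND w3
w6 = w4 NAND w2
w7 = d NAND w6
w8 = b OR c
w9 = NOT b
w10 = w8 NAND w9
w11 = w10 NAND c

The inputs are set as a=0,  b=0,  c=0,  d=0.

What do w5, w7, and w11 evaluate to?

w5 = 1  w7 = 1  w11 = 1

w1 = a AND c = 0 AND 0 = 0
w2 = c NAND d = 0 NAND 0 = 1
w3 = w2 NAND c = 1 NAND 0 = 1
w4 = w3 AND b = 1 AND 0 = 0
w5 = w1 NAND w3 = 0 NAND 1 = 1
w6 = w4 NAND w2 = 0 NAND 1 = 1
w7 = d NAND w6 = 0 NAND 1 = 1
w8 = b OR c = 0 OR 0 = 0
w9 = NOT b = NOT 0 = 1
w10 = w8 NAND w9 = 0 NAND 1 = 1
w11 = w10 NAND c = 1 NAND 0 = 1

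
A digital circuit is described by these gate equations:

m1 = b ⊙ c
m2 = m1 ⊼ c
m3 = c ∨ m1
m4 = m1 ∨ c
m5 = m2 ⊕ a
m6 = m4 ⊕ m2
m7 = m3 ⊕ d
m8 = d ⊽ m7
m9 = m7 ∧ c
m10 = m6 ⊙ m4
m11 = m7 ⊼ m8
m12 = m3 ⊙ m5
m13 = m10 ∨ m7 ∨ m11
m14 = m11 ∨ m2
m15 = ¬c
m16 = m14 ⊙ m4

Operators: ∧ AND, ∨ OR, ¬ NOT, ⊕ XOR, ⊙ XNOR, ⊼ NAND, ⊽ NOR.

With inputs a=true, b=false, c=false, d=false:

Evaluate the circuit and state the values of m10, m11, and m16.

m1 = b XNOR c = false XNOR false = true
m2 = m1 NAND c = true NAND false = true
m3 = c OR m1 = false OR true = true
m4 = m1 OR c = true OR false = true
m6 = m4 XOR m2 = true XOR true = false
m7 = m3 XOR d = true XOR false = true
m8 = d NOR m7 = false NOR true = false
m10 = m6 XNOR m4 = false XNOR true = false
m11 = m7 NAND m8 = true NAND false = true
m14 = m11 OR m2 = true OR true = true
m16 = m14 XNOR m4 = true XNOR true = true

m10 = false, m11 = true, m16 = true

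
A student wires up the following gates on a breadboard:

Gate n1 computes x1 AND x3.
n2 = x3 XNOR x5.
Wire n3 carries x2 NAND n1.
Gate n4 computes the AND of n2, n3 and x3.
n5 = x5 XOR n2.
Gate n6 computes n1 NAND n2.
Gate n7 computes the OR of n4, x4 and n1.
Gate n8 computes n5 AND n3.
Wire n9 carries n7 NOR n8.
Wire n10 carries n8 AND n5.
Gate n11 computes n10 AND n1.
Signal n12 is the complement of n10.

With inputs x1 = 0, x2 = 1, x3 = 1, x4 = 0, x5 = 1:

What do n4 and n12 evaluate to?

n1 = x1 AND x3 = 0 AND 1 = 0
n2 = x3 XNOR x5 = 1 XNOR 1 = 1
n3 = x2 NAND n1 = 1 NAND 0 = 1
n4 = n2 AND n3 AND x3 = 1 AND 1 AND 1 = 1
n5 = x5 XOR n2 = 1 XOR 1 = 0
n8 = n5 AND n3 = 0 AND 1 = 0
n10 = n8 AND n5 = 0 AND 0 = 0
n12 = NOT n10 = NOT 0 = 1

n4 = 1, n12 = 1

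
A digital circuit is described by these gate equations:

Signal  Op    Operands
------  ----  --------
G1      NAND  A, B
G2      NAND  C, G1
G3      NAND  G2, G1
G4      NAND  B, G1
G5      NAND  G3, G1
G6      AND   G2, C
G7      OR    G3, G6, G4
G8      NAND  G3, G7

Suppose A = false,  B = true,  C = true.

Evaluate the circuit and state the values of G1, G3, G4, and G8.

G1 = A NAND B = false NAND true = true
G2 = C NAND G1 = true NAND true = false
G3 = G2 NAND G1 = false NAND true = true
G4 = B NAND G1 = true NAND true = false
G6 = G2 AND C = false AND true = false
G7 = G3 OR G6 OR G4 = true OR false OR false = true
G8 = G3 NAND G7 = true NAND true = false

G1 = true  G3 = true  G4 = false  G8 = false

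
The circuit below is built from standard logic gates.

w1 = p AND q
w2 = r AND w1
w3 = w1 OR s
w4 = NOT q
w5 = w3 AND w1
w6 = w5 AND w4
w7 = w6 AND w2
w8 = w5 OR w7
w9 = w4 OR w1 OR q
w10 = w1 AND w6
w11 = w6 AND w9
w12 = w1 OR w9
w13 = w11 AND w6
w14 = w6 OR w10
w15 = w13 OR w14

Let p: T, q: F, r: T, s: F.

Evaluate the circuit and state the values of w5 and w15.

w5 = F, w15 = F

w1 = p AND q = T AND F = F
w3 = w1 OR s = F OR F = F
w4 = NOT q = NOT F = T
w5 = w3 AND w1 = F AND F = F
w6 = w5 AND w4 = F AND T = F
w9 = w4 OR w1 OR q = T OR F OR F = T
w10 = w1 AND w6 = F AND F = F
w11 = w6 AND w9 = F AND T = F
w13 = w11 AND w6 = F AND F = F
w14 = w6 OR w10 = F OR F = F
w15 = w13 OR w14 = F OR F = F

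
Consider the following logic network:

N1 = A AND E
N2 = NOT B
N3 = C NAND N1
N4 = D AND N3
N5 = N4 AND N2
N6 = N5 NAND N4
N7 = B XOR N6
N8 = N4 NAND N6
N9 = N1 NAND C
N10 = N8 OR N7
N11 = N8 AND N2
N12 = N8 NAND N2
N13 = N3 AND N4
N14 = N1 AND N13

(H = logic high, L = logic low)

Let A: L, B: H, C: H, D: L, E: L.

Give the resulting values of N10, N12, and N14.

N1 = A AND E = L AND L = L
N2 = NOT B = NOT H = L
N3 = C NAND N1 = H NAND L = H
N4 = D AND N3 = L AND H = L
N5 = N4 AND N2 = L AND L = L
N6 = N5 NAND N4 = L NAND L = H
N7 = B XOR N6 = H XOR H = L
N8 = N4 NAND N6 = L NAND H = H
N10 = N8 OR N7 = H OR L = H
N12 = N8 NAND N2 = H NAND L = H
N13 = N3 AND N4 = H AND L = L
N14 = N1 AND N13 = L AND L = L

N10 = H; N12 = H; N14 = L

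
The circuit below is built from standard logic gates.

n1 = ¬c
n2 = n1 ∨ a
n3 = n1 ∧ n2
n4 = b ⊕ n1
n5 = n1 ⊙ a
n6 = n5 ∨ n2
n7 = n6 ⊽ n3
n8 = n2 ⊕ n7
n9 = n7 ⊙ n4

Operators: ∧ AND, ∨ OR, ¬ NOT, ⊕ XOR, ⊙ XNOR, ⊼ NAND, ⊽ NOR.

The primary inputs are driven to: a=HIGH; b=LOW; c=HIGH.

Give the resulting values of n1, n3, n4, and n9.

n1 = NOT c = NOT HIGH = LOW
n2 = n1 OR a = LOW OR HIGH = HIGH
n3 = n1 AND n2 = LOW AND HIGH = LOW
n4 = b XOR n1 = LOW XOR LOW = LOW
n5 = n1 XNOR a = LOW XNOR HIGH = LOW
n6 = n5 OR n2 = LOW OR HIGH = HIGH
n7 = n6 NOR n3 = HIGH NOR LOW = LOW
n9 = n7 XNOR n4 = LOW XNOR LOW = HIGH

n1 = LOW; n3 = LOW; n4 = LOW; n9 = HIGH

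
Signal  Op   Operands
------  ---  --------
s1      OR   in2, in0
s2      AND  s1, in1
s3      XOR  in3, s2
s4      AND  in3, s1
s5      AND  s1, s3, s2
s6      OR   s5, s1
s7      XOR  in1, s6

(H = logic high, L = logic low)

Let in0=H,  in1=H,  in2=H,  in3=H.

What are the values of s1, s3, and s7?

s1 = H  s3 = L  s7 = L

s1 = in2 OR in0 = H OR H = H
s2 = s1 AND in1 = H AND H = H
s3 = in3 XOR s2 = H XOR H = L
s5 = s1 AND s3 AND s2 = H AND L AND H = L
s6 = s5 OR s1 = L OR H = H
s7 = in1 XOR s6 = H XOR H = L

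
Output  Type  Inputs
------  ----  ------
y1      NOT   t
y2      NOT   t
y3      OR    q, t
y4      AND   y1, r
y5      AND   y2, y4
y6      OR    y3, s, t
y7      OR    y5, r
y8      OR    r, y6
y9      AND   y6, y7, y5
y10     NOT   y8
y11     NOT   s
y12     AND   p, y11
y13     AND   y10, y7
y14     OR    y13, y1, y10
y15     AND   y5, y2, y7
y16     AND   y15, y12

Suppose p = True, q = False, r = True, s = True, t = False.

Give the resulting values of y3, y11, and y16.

y3 = False  y11 = False  y16 = False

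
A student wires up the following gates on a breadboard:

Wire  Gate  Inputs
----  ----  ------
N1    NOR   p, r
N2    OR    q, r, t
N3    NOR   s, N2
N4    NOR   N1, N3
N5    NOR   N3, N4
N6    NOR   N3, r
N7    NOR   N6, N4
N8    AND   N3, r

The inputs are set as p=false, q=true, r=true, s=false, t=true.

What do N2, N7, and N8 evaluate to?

N1 = p NOR r = false NOR true = false
N2 = q OR r OR t = true OR true OR true = true
N3 = s NOR N2 = false NOR true = false
N4 = N1 NOR N3 = false NOR false = true
N6 = N3 NOR r = false NOR true = false
N7 = N6 NOR N4 = false NOR true = false
N8 = N3 AND r = false AND true = false

N2 = true, N7 = false, N8 = false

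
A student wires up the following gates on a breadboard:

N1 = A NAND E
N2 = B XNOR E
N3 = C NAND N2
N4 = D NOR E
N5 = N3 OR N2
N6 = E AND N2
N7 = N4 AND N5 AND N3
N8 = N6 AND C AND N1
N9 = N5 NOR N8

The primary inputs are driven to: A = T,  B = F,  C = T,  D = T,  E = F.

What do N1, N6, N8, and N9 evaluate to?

N1 = T, N6 = F, N8 = F, N9 = F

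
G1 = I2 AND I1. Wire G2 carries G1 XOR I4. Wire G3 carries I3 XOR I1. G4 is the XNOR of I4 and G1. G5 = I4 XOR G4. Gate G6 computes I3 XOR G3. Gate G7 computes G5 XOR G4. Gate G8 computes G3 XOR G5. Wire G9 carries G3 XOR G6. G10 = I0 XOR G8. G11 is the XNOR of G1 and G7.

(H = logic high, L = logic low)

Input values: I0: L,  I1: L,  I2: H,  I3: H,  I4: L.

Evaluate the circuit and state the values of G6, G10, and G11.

G6 = L, G10 = L, G11 = H

G1 = I2 AND I1 = H AND L = L
G3 = I3 XOR I1 = H XOR L = H
G4 = I4 XNOR G1 = L XNOR L = H
G5 = I4 XOR G4 = L XOR H = H
G6 = I3 XOR G3 = H XOR H = L
G7 = G5 XOR G4 = H XOR H = L
G8 = G3 XOR G5 = H XOR H = L
G10 = I0 XOR G8 = L XOR L = L
G11 = G1 XNOR G7 = L XNOR L = H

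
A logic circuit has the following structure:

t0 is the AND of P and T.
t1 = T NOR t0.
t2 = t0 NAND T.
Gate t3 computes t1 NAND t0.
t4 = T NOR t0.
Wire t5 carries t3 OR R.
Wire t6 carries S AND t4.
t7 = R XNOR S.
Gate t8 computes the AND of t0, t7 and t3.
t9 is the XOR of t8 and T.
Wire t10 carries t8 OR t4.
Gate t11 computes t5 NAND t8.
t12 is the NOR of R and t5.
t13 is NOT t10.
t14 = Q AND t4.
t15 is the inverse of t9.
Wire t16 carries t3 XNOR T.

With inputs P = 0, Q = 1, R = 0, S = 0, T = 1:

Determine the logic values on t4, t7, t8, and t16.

t4 = 0, t7 = 1, t8 = 0, t16 = 1

t0 = P AND T = 0 AND 1 = 0
t1 = T NOR t0 = 1 NOR 0 = 0
t3 = t1 NAND t0 = 0 NAND 0 = 1
t4 = T NOR t0 = 1 NOR 0 = 0
t7 = R XNOR S = 0 XNOR 0 = 1
t8 = t0 AND t7 AND t3 = 0 AND 1 AND 1 = 0
t16 = t3 XNOR T = 1 XNOR 1 = 1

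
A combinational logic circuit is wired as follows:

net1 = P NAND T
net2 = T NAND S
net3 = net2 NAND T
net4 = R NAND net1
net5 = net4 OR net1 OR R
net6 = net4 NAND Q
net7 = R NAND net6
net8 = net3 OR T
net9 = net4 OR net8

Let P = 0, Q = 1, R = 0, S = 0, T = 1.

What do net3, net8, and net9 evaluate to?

net3 = 0, net8 = 1, net9 = 1

net1 = P NAND T = 0 NAND 1 = 1
net2 = T NAND S = 1 NAND 0 = 1
net3 = net2 NAND T = 1 NAND 1 = 0
net4 = R NAND net1 = 0 NAND 1 = 1
net8 = net3 OR T = 0 OR 1 = 1
net9 = net4 OR net8 = 1 OR 1 = 1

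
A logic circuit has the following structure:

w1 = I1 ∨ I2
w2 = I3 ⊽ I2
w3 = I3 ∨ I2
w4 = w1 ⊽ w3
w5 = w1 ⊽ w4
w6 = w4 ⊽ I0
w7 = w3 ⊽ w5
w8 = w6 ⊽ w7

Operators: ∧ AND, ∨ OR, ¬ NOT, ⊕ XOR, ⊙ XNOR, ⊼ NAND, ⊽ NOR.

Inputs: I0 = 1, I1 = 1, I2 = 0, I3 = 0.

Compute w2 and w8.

w1 = I1 OR I2 = 1 OR 0 = 1
w2 = I3 NOR I2 = 0 NOR 0 = 1
w3 = I3 OR I2 = 0 OR 0 = 0
w4 = w1 NOR w3 = 1 NOR 0 = 0
w5 = w1 NOR w4 = 1 NOR 0 = 0
w6 = w4 NOR I0 = 0 NOR 1 = 0
w7 = w3 NOR w5 = 0 NOR 0 = 1
w8 = w6 NOR w7 = 0 NOR 1 = 0

w2 = 1  w8 = 0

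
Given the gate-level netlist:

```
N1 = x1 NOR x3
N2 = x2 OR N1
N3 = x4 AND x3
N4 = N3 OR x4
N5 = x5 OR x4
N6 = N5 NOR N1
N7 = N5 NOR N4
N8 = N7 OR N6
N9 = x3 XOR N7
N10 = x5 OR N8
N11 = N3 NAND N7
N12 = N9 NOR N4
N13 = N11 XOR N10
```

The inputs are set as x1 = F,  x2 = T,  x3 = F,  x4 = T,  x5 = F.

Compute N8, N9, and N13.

N8 = F, N9 = F, N13 = T

N1 = x1 NOR x3 = F NOR F = T
N3 = x4 AND x3 = T AND F = F
N4 = N3 OR x4 = F OR T = T
N5 = x5 OR x4 = F OR T = T
N6 = N5 NOR N1 = T NOR T = F
N7 = N5 NOR N4 = T NOR T = F
N8 = N7 OR N6 = F OR F = F
N9 = x3 XOR N7 = F XOR F = F
N10 = x5 OR N8 = F OR F = F
N11 = N3 NAND N7 = F NAND F = T
N13 = N11 XOR N10 = T XOR F = T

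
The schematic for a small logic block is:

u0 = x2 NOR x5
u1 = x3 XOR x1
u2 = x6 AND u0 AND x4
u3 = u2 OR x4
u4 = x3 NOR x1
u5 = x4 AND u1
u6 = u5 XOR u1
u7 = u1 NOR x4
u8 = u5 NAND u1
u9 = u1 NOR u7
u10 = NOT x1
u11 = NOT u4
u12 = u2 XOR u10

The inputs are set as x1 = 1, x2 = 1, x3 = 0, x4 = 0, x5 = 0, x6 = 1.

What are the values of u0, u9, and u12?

u0 = 0, u9 = 0, u12 = 0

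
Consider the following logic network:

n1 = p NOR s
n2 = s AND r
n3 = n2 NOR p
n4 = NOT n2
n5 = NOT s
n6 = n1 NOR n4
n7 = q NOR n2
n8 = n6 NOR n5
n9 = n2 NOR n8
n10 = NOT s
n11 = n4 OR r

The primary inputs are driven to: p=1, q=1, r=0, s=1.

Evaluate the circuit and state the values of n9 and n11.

n9 = 0, n11 = 1

n1 = p NOR s = 1 NOR 1 = 0
n2 = s AND r = 1 AND 0 = 0
n4 = NOT n2 = NOT 0 = 1
n5 = NOT s = NOT 1 = 0
n6 = n1 NOR n4 = 0 NOR 1 = 0
n8 = n6 NOR n5 = 0 NOR 0 = 1
n9 = n2 NOR n8 = 0 NOR 1 = 0
n11 = n4 OR r = 1 OR 0 = 1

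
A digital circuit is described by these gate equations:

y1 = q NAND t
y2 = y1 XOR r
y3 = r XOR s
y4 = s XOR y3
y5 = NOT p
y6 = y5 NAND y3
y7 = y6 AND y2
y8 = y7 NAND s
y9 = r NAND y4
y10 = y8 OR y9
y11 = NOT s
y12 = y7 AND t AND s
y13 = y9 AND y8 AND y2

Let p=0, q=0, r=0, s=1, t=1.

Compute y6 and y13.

y6 = 0  y13 = 1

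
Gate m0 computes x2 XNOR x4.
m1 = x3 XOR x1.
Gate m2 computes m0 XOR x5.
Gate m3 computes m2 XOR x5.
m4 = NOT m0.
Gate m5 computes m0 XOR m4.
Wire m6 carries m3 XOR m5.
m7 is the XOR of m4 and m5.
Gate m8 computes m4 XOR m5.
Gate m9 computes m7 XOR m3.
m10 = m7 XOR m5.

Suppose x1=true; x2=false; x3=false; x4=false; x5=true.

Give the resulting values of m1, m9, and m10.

m0 = x2 XNOR x4 = false XNOR false = true
m1 = x3 XOR x1 = false XOR true = true
m2 = m0 XOR x5 = true XOR true = false
m3 = m2 XOR x5 = false XOR true = true
m4 = NOT m0 = NOT true = false
m5 = m0 XOR m4 = true XOR false = true
m7 = m4 XOR m5 = false XOR true = true
m9 = m7 XOR m3 = true XOR true = false
m10 = m7 XOR m5 = true XOR true = false

m1 = true  m9 = false  m10 = false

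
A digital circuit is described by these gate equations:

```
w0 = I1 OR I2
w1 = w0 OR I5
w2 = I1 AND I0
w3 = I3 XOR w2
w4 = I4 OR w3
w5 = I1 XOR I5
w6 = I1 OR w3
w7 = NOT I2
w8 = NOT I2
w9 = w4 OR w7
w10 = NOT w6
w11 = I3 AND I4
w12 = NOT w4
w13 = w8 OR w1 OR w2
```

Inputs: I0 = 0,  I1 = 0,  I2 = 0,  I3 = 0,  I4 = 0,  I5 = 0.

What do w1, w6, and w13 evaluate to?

w0 = I1 OR I2 = 0 OR 0 = 0
w1 = w0 OR I5 = 0 OR 0 = 0
w2 = I1 AND I0 = 0 AND 0 = 0
w3 = I3 XOR w2 = 0 XOR 0 = 0
w6 = I1 OR w3 = 0 OR 0 = 0
w8 = NOT I2 = NOT 0 = 1
w13 = w8 OR w1 OR w2 = 1 OR 0 OR 0 = 1

w1 = 0, w6 = 0, w13 = 1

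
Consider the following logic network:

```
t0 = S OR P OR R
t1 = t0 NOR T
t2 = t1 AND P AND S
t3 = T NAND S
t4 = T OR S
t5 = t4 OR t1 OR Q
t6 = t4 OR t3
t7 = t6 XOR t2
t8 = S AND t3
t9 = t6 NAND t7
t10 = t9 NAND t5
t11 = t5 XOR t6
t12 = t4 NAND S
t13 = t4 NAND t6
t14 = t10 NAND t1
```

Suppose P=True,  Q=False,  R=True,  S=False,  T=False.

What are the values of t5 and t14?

t5 = False; t14 = True

t0 = S OR P OR R = False OR True OR True = True
t1 = t0 NOR T = True NOR False = False
t2 = t1 AND P AND S = False AND True AND False = False
t3 = T NAND S = False NAND False = True
t4 = T OR S = False OR False = False
t5 = t4 OR t1 OR Q = False OR False OR False = False
t6 = t4 OR t3 = False OR True = True
t7 = t6 XOR t2 = True XOR False = True
t9 = t6 NAND t7 = True NAND True = False
t10 = t9 NAND t5 = False NAND False = True
t14 = t10 NAND t1 = True NAND False = True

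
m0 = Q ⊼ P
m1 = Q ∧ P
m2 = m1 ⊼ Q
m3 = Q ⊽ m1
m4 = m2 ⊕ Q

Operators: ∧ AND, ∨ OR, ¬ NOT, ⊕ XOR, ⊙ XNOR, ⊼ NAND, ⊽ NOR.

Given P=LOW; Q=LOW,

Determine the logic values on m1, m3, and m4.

m1 = LOW  m3 = HIGH  m4 = HIGH

m1 = Q AND P = LOW AND LOW = LOW
m2 = m1 NAND Q = LOW NAND LOW = HIGH
m3 = Q NOR m1 = LOW NOR LOW = HIGH
m4 = m2 XOR Q = HIGH XOR LOW = HIGH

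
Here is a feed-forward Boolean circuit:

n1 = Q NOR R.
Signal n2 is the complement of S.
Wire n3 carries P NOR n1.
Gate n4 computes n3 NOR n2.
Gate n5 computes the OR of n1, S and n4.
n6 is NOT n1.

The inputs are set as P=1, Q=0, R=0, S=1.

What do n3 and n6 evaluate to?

n3 = 0  n6 = 0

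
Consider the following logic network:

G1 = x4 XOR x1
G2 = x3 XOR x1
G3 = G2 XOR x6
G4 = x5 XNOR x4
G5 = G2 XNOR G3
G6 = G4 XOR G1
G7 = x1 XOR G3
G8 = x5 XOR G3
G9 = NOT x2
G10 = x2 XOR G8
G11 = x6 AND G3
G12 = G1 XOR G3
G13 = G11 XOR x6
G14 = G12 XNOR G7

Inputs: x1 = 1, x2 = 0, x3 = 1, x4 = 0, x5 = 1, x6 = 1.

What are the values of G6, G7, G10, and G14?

G6 = 1, G7 = 0, G10 = 0, G14 = 1

G1 = x4 XOR x1 = 0 XOR 1 = 1
G2 = x3 XOR x1 = 1 XOR 1 = 0
G3 = G2 XOR x6 = 0 XOR 1 = 1
G4 = x5 XNOR x4 = 1 XNOR 0 = 0
G6 = G4 XOR G1 = 0 XOR 1 = 1
G7 = x1 XOR G3 = 1 XOR 1 = 0
G8 = x5 XOR G3 = 1 XOR 1 = 0
G10 = x2 XOR G8 = 0 XOR 0 = 0
G12 = G1 XOR G3 = 1 XOR 1 = 0
G14 = G12 XNOR G7 = 0 XNOR 0 = 1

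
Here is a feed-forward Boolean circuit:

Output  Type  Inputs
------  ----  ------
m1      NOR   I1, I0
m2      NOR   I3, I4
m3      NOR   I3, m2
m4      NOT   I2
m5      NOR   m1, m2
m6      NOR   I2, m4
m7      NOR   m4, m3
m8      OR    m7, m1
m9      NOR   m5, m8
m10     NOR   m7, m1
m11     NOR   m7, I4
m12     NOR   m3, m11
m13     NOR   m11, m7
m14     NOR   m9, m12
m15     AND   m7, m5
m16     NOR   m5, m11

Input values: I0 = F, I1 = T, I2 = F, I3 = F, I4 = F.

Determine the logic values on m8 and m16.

m8 = F, m16 = F

m1 = I1 NOR I0 = T NOR F = F
m2 = I3 NOR I4 = F NOR F = T
m3 = I3 NOR m2 = F NOR T = F
m4 = NOT I2 = NOT F = T
m5 = m1 NOR m2 = F NOR T = F
m7 = m4 NOR m3 = T NOR F = F
m8 = m7 OR m1 = F OR F = F
m11 = m7 NOR I4 = F NOR F = T
m16 = m5 NOR m11 = F NOR T = F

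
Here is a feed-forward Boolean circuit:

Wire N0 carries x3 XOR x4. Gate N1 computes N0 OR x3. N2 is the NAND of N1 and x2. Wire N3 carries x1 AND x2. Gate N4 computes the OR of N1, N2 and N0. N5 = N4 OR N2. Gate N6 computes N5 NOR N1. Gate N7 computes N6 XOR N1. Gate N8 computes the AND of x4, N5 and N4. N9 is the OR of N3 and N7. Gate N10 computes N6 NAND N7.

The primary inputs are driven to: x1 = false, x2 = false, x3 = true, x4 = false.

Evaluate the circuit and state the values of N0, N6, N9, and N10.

N0 = x3 XOR x4 = true XOR false = true
N1 = N0 OR x3 = true OR true = true
N2 = N1 NAND x2 = true NAND false = true
N3 = x1 AND x2 = false AND false = false
N4 = N1 OR N2 OR N0 = true OR true OR true = true
N5 = N4 OR N2 = true OR true = true
N6 = N5 NOR N1 = true NOR true = false
N7 = N6 XOR N1 = false XOR true = true
N9 = N3 OR N7 = false OR true = true
N10 = N6 NAND N7 = false NAND true = true

N0 = true, N6 = false, N9 = true, N10 = true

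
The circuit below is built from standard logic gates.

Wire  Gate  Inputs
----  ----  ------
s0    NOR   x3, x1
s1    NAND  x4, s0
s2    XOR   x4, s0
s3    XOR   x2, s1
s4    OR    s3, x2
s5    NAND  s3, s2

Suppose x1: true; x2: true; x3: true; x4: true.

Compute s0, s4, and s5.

s0 = false, s4 = true, s5 = true

s0 = x3 NOR x1 = true NOR true = false
s1 = x4 NAND s0 = true NAND false = true
s2 = x4 XOR s0 = true XOR false = true
s3 = x2 XOR s1 = true XOR true = false
s4 = s3 OR x2 = false OR true = true
s5 = s3 NAND s2 = false NAND true = true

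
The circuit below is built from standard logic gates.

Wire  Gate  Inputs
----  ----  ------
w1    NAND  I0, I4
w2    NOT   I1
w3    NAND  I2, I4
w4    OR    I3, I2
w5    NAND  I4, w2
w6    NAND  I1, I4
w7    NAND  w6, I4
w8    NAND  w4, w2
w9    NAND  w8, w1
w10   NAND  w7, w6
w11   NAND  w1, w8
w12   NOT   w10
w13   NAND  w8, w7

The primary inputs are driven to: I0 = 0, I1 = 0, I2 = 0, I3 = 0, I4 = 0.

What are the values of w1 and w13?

w1 = 1, w13 = 0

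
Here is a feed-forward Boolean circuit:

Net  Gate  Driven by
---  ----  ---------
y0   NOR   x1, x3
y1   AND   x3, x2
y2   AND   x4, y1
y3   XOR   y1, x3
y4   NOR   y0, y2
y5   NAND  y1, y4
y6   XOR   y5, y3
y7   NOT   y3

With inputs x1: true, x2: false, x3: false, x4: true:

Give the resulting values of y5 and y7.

y0 = x1 NOR x3 = true NOR false = false
y1 = x3 AND x2 = false AND false = false
y2 = x4 AND y1 = true AND false = false
y3 = y1 XOR x3 = false XOR false = false
y4 = y0 NOR y2 = false NOR false = true
y5 = y1 NAND y4 = false NAND true = true
y7 = NOT y3 = NOT false = true

y5 = true  y7 = true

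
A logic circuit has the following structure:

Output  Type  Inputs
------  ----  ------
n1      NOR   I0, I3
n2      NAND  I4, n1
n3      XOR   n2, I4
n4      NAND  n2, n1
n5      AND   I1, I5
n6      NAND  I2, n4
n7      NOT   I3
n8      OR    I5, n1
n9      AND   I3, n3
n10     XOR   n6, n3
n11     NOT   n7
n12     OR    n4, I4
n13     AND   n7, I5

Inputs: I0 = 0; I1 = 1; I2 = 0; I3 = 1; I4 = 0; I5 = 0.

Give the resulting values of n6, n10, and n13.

n1 = I0 NOR I3 = 0 NOR 1 = 0
n2 = I4 NAND n1 = 0 NAND 0 = 1
n3 = n2 XOR I4 = 1 XOR 0 = 1
n4 = n2 NAND n1 = 1 NAND 0 = 1
n6 = I2 NAND n4 = 0 NAND 1 = 1
n7 = NOT I3 = NOT 1 = 0
n10 = n6 XOR n3 = 1 XOR 1 = 0
n13 = n7 AND I5 = 0 AND 0 = 0

n6 = 1, n10 = 0, n13 = 0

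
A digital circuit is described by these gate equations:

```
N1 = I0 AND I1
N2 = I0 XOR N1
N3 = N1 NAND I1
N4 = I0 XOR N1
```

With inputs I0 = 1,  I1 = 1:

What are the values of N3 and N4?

N1 = I0 AND I1 = 1 AND 1 = 1
N3 = N1 NAND I1 = 1 NAND 1 = 0
N4 = I0 XOR N1 = 1 XOR 1 = 0

N3 = 0, N4 = 0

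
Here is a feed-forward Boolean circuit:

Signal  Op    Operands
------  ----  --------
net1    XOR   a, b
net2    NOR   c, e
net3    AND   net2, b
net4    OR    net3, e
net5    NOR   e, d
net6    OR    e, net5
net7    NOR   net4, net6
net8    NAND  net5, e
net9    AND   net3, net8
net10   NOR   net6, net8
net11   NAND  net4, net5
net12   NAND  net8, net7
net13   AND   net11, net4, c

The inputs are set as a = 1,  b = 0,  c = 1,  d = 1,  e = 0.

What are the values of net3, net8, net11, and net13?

net3 = 0, net8 = 1, net11 = 1, net13 = 0

net2 = c NOR e = 1 NOR 0 = 0
net3 = net2 AND b = 0 AND 0 = 0
net4 = net3 OR e = 0 OR 0 = 0
net5 = e NOR d = 0 NOR 1 = 0
net8 = net5 NAND e = 0 NAND 0 = 1
net11 = net4 NAND net5 = 0 NAND 0 = 1
net13 = net11 AND net4 AND c = 1 AND 0 AND 1 = 0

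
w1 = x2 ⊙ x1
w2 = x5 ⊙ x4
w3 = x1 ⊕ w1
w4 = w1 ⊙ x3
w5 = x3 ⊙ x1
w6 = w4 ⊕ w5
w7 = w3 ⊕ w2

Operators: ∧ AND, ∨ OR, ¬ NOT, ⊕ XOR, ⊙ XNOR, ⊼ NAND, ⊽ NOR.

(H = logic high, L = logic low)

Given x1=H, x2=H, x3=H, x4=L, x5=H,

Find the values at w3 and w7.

w3 = L, w7 = L

w1 = x2 XNOR x1 = H XNOR H = H
w2 = x5 XNOR x4 = H XNOR L = L
w3 = x1 XOR w1 = H XOR H = L
w7 = w3 XOR w2 = L XOR L = L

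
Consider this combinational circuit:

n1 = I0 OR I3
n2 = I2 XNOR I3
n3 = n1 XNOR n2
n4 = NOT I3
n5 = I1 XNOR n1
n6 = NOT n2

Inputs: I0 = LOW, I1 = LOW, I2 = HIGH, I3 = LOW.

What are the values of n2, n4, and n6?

n2 = I2 XNOR I3 = HIGH XNOR LOW = LOW
n4 = NOT I3 = NOT LOW = HIGH
n6 = NOT n2 = NOT LOW = HIGH

n2 = LOW; n4 = HIGH; n6 = HIGH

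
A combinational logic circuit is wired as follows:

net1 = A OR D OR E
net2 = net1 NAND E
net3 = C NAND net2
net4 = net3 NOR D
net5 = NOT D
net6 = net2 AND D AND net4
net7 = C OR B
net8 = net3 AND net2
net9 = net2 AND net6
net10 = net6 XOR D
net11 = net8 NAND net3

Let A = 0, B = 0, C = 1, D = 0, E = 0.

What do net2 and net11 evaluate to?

net2 = 1  net11 = 1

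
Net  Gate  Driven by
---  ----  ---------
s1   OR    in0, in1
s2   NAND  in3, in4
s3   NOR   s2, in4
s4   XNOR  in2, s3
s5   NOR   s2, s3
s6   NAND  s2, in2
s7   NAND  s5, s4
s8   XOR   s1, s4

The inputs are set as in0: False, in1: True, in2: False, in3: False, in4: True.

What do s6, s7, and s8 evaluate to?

s6 = True, s7 = True, s8 = False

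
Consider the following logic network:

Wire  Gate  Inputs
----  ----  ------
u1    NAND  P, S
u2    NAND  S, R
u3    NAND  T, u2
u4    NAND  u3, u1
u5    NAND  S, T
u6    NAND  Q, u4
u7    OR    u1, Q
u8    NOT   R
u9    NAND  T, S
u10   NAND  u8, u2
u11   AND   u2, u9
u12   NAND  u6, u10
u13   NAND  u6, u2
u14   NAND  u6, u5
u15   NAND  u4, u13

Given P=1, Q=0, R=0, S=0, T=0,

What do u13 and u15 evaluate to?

u13 = 0; u15 = 1

u1 = P NAND S = 1 NAND 0 = 1
u2 = S NAND R = 0 NAND 0 = 1
u3 = T NAND u2 = 0 NAND 1 = 1
u4 = u3 NAND u1 = 1 NAND 1 = 0
u6 = Q NAND u4 = 0 NAND 0 = 1
u13 = u6 NAND u2 = 1 NAND 1 = 0
u15 = u4 NAND u13 = 0 NAND 0 = 1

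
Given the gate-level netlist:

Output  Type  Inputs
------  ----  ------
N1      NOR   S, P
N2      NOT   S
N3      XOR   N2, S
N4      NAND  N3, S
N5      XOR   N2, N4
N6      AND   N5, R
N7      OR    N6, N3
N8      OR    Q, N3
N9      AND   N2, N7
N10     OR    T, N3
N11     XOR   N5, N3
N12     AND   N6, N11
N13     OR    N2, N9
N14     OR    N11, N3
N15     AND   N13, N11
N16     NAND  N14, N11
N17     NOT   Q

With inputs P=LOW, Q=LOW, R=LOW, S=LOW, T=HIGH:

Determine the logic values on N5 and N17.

N2 = NOT S = NOT LOW = HIGH
N3 = N2 XOR S = HIGH XOR LOW = HIGH
N4 = N3 NAND S = HIGH NAND LOW = HIGH
N5 = N2 XOR N4 = HIGH XOR HIGH = LOW
N17 = NOT Q = NOT LOW = HIGH

N5 = LOW; N17 = HIGH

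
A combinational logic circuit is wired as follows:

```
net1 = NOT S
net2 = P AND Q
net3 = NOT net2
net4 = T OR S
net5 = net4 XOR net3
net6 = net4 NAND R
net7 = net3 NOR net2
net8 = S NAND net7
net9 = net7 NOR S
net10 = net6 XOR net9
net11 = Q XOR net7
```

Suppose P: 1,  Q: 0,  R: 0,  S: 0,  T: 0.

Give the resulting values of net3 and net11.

net2 = P AND Q = 1 AND 0 = 0
net3 = NOT net2 = NOT 0 = 1
net7 = net3 NOR net2 = 1 NOR 0 = 0
net11 = Q XOR net7 = 0 XOR 0 = 0

net3 = 1; net11 = 0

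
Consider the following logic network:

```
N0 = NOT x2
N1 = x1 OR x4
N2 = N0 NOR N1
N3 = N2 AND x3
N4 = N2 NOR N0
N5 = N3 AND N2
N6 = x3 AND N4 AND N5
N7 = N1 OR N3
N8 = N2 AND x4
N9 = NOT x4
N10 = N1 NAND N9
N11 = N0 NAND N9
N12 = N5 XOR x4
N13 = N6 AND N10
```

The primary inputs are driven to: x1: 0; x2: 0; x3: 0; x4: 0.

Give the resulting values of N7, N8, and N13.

N7 = 0, N8 = 0, N13 = 0

N0 = NOT x2 = NOT 0 = 1
N1 = x1 OR x4 = 0 OR 0 = 0
N2 = N0 NOR N1 = 1 NOR 0 = 0
N3 = N2 AND x3 = 0 AND 0 = 0
N4 = N2 NOR N0 = 0 NOR 1 = 0
N5 = N3 AND N2 = 0 AND 0 = 0
N6 = x3 AND N4 AND N5 = 0 AND 0 AND 0 = 0
N7 = N1 OR N3 = 0 OR 0 = 0
N8 = N2 AND x4 = 0 AND 0 = 0
N9 = NOT x4 = NOT 0 = 1
N10 = N1 NAND N9 = 0 NAND 1 = 1
N13 = N6 AND N10 = 0 AND 1 = 0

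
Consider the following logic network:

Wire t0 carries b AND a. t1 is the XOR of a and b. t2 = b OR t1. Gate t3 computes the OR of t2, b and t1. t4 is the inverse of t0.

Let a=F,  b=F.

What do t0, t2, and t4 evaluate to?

t0 = F; t2 = F; t4 = T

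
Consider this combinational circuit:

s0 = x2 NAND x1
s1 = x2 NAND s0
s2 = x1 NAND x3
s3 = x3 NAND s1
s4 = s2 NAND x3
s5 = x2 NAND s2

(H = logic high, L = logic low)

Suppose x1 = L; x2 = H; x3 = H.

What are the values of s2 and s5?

s2 = x1 NAND x3 = L NAND H = H
s5 = x2 NAND s2 = H NAND H = L

s2 = H, s5 = L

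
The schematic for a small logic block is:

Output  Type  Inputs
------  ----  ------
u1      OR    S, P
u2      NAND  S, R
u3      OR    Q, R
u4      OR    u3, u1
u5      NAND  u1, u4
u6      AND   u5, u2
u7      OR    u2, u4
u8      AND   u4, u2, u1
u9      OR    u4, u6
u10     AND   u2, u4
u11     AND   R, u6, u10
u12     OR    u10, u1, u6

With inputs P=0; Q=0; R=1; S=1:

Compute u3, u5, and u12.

u3 = 1, u5 = 0, u12 = 1

u1 = S OR P = 1 OR 0 = 1
u2 = S NAND R = 1 NAND 1 = 0
u3 = Q OR R = 0 OR 1 = 1
u4 = u3 OR u1 = 1 OR 1 = 1
u5 = u1 NAND u4 = 1 NAND 1 = 0
u6 = u5 AND u2 = 0 AND 0 = 0
u10 = u2 AND u4 = 0 AND 1 = 0
u12 = u10 OR u1 OR u6 = 0 OR 1 OR 0 = 1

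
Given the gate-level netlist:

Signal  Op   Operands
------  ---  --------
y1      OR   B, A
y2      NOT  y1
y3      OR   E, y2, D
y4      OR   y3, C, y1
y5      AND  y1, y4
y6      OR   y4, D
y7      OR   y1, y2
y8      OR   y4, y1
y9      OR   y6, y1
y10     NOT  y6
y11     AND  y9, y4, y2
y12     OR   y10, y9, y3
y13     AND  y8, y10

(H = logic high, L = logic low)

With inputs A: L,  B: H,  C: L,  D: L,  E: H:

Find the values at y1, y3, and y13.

y1 = H; y3 = H; y13 = L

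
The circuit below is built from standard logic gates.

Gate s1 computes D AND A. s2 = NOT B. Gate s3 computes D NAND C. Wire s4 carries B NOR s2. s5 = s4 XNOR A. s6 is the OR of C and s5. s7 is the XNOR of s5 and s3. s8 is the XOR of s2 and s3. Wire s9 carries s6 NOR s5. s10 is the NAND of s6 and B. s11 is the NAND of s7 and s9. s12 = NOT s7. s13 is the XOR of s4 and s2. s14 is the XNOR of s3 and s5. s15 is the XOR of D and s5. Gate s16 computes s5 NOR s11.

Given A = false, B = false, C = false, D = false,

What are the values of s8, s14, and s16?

s2 = NOT B = NOT false = true
s3 = D NAND C = false NAND false = true
s4 = B NOR s2 = false NOR true = false
s5 = s4 XNOR A = false XNOR false = true
s6 = C OR s5 = false OR true = true
s7 = s5 XNOR s3 = true XNOR true = true
s8 = s2 XOR s3 = true XOR true = false
s9 = s6 NOR s5 = true NOR true = false
s11 = s7 NAND s9 = true NAND false = true
s14 = s3 XNOR s5 = true XNOR true = true
s16 = s5 NOR s11 = true NOR true = false

s8 = false; s14 = true; s16 = false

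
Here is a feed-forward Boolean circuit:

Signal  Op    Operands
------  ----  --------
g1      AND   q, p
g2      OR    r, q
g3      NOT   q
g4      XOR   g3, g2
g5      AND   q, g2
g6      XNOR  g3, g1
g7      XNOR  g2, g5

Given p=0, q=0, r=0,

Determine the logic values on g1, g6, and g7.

g1 = q AND p = 0 AND 0 = 0
g2 = r OR q = 0 OR 0 = 0
g3 = NOT q = NOT 0 = 1
g5 = q AND g2 = 0 AND 0 = 0
g6 = g3 XNOR g1 = 1 XNOR 0 = 0
g7 = g2 XNOR g5 = 0 XNOR 0 = 1

g1 = 0, g6 = 0, g7 = 1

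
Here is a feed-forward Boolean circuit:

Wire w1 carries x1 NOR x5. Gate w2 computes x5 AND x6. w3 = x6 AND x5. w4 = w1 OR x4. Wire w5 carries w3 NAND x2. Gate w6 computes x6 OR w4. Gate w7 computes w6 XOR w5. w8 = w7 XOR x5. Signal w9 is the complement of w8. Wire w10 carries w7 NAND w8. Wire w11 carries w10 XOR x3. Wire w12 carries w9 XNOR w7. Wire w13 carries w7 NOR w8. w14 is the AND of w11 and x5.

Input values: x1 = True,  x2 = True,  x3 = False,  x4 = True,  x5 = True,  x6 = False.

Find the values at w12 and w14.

w12 = True; w14 = True

w1 = x1 NOR x5 = True NOR True = False
w3 = x6 AND x5 = False AND True = False
w4 = w1 OR x4 = False OR True = True
w5 = w3 NAND x2 = False NAND True = True
w6 = x6 OR w4 = False OR True = True
w7 = w6 XOR w5 = True XOR True = False
w8 = w7 XOR x5 = False XOR True = True
w9 = NOT w8 = NOT True = False
w10 = w7 NAND w8 = False NAND True = True
w11 = w10 XOR x3 = True XOR False = True
w12 = w9 XNOR w7 = False XNOR False = True
w14 = w11 AND x5 = True AND True = True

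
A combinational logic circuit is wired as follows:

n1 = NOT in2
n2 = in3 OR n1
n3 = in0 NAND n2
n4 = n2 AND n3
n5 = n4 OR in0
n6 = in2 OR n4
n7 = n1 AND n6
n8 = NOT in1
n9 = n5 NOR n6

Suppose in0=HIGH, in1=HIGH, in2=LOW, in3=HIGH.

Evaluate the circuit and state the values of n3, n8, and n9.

n3 = LOW, n8 = LOW, n9 = LOW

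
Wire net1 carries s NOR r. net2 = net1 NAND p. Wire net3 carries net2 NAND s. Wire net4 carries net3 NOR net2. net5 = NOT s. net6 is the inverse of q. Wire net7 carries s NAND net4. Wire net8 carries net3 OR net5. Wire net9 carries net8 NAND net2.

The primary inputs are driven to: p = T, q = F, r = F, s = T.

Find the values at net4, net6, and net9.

net4 = F, net6 = T, net9 = T

net1 = s NOR r = T NOR F = F
net2 = net1 NAND p = F NAND T = T
net3 = net2 NAND s = T NAND T = F
net4 = net3 NOR net2 = F NOR T = F
net5 = NOT s = NOT T = F
net6 = NOT q = NOT F = T
net8 = net3 OR net5 = F OR F = F
net9 = net8 NAND net2 = F NAND T = T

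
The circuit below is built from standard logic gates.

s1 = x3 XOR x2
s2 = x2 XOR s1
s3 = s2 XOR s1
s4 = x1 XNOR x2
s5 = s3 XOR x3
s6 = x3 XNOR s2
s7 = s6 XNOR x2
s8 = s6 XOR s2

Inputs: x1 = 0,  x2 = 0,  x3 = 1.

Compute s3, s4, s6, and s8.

s3 = 0  s4 = 1  s6 = 1  s8 = 0

s1 = x3 XOR x2 = 1 XOR 0 = 1
s2 = x2 XOR s1 = 0 XOR 1 = 1
s3 = s2 XOR s1 = 1 XOR 1 = 0
s4 = x1 XNOR x2 = 0 XNOR 0 = 1
s6 = x3 XNOR s2 = 1 XNOR 1 = 1
s8 = s6 XOR s2 = 1 XOR 1 = 0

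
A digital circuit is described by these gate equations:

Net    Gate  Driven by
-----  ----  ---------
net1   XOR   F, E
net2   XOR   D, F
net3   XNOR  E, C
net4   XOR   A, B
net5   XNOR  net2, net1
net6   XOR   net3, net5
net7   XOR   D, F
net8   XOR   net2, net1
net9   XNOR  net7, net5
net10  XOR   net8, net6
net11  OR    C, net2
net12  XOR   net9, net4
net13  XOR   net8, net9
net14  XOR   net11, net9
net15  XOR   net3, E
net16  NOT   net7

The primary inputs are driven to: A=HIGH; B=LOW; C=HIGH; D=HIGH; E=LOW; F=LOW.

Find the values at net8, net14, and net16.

net1 = F XOR E = LOW XOR LOW = LOW
net2 = D XOR F = HIGH XOR LOW = HIGH
net5 = net2 XNOR net1 = HIGH XNOR LOW = LOW
net7 = D XOR F = HIGH XOR LOW = HIGH
net8 = net2 XOR net1 = HIGH XOR LOW = HIGH
net9 = net7 XNOR net5 = HIGH XNOR LOW = LOW
net11 = C OR net2 = HIGH OR HIGH = HIGH
net14 = net11 XOR net9 = HIGH XOR LOW = HIGH
net16 = NOT net7 = NOT HIGH = LOW

net8 = HIGH, net14 = HIGH, net16 = LOW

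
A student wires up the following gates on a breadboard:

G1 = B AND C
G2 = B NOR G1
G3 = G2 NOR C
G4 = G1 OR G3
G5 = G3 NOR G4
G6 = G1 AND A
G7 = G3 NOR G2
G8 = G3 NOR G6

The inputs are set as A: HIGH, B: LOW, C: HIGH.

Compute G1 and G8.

G1 = B AND C = LOW AND HIGH = LOW
G2 = B NOR G1 = LOW NOR LOW = HIGH
G3 = G2 NOR C = HIGH NOR HIGH = LOW
G6 = G1 AND A = LOW AND HIGH = LOW
G8 = G3 NOR G6 = LOW NOR LOW = HIGH

G1 = LOW; G8 = HIGH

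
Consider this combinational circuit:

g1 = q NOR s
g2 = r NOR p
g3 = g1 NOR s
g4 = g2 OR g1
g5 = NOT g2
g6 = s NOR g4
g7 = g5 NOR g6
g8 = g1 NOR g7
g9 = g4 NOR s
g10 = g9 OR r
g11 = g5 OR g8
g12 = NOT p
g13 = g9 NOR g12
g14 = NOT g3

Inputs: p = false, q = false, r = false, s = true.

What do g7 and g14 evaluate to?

g1 = q NOR s = false NOR true = false
g2 = r NOR p = false NOR false = true
g3 = g1 NOR s = false NOR true = false
g4 = g2 OR g1 = true OR false = true
g5 = NOT g2 = NOT true = false
g6 = s NOR g4 = true NOR true = false
g7 = g5 NOR g6 = false NOR false = true
g14 = NOT g3 = NOT false = true

g7 = true, g14 = true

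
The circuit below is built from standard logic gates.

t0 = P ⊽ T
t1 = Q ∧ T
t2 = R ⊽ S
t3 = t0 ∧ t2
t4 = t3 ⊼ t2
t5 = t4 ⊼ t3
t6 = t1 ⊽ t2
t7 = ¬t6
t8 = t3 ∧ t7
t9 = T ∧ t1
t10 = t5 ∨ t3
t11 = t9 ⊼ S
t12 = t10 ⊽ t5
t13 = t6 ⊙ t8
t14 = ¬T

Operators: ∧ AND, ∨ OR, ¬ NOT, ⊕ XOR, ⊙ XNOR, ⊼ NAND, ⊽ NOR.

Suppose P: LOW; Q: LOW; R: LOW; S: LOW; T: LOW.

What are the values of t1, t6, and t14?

t1 = LOW, t6 = LOW, t14 = HIGH

t1 = Q AND T = LOW AND LOW = LOW
t2 = R NOR S = LOW NOR LOW = HIGH
t6 = t1 NOR t2 = LOW NOR HIGH = LOW
t14 = NOT T = NOT LOW = HIGH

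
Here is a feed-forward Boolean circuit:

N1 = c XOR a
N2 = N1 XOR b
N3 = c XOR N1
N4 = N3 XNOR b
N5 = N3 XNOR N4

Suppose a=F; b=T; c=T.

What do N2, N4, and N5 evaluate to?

N1 = c XOR a = T XOR F = T
N2 = N1 XOR b = T XOR T = F
N3 = c XOR N1 = T XOR T = F
N4 = N3 XNOR b = F XNOR T = F
N5 = N3 XNOR N4 = F XNOR F = T

N2 = F, N4 = F, N5 = T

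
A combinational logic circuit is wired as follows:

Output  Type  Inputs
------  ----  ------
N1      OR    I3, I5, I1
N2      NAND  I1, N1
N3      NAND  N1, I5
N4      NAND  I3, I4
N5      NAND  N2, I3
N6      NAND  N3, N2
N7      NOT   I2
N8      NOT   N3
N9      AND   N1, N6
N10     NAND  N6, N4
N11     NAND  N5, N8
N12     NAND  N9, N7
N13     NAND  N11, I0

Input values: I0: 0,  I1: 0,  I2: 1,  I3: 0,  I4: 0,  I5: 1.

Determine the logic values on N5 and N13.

N5 = 1  N13 = 1

N1 = I3 OR I5 OR I1 = 0 OR 1 OR 0 = 1
N2 = I1 NAND N1 = 0 NAND 1 = 1
N3 = N1 NAND I5 = 1 NAND 1 = 0
N5 = N2 NAND I3 = 1 NAND 0 = 1
N8 = NOT N3 = NOT 0 = 1
N11 = N5 NAND N8 = 1 NAND 1 = 0
N13 = N11 NAND I0 = 0 NAND 0 = 1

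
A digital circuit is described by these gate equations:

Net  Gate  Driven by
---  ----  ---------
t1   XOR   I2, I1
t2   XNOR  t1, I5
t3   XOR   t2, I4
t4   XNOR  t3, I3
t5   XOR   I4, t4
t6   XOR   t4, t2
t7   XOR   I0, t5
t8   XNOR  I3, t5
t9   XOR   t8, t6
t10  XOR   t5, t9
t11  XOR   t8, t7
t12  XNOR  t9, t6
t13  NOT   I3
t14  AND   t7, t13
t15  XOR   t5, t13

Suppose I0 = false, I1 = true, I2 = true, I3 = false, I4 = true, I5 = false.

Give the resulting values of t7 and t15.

t1 = I2 XOR I1 = true XOR true = false
t2 = t1 XNOR I5 = false XNOR false = true
t3 = t2 XOR I4 = true XOR true = false
t4 = t3 XNOR I3 = false XNOR false = true
t5 = I4 XOR t4 = true XOR true = false
t7 = I0 XOR t5 = false XOR false = false
t13 = NOT I3 = NOT false = true
t15 = t5 XOR t13 = false XOR true = true

t7 = false, t15 = true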